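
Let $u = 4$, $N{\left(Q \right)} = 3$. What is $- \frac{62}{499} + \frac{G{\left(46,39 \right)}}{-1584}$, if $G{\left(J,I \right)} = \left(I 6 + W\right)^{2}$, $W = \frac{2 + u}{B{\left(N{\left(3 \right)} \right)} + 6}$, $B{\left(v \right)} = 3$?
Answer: $- \frac{1410206}{40419} \approx -34.89$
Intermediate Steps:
$W = \frac{2}{3}$ ($W = \frac{2 + 4}{3 + 6} = \frac{6}{9} = 6 \cdot \frac{1}{9} = \frac{2}{3} \approx 0.66667$)
$G{\left(J,I \right)} = \left(\frac{2}{3} + 6 I\right)^{2}$ ($G{\left(J,I \right)} = \left(I 6 + \frac{2}{3}\right)^{2} = \left(6 I + \frac{2}{3}\right)^{2} = \left(\frac{2}{3} + 6 I\right)^{2}$)
$- \frac{62}{499} + \frac{G{\left(46,39 \right)}}{-1584} = - \frac{62}{499} + \frac{\frac{4}{9} \left(1 + 9 \cdot 39\right)^{2}}{-1584} = \left(-62\right) \frac{1}{499} + \frac{4 \left(1 + 351\right)^{2}}{9} \left(- \frac{1}{1584}\right) = - \frac{62}{499} + \frac{4 \cdot 352^{2}}{9} \left(- \frac{1}{1584}\right) = - \frac{62}{499} + \frac{4}{9} \cdot 123904 \left(- \frac{1}{1584}\right) = - \frac{62}{499} + \frac{495616}{9} \left(- \frac{1}{1584}\right) = - \frac{62}{499} - \frac{2816}{81} = - \frac{1410206}{40419}$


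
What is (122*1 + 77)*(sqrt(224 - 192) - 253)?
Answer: -50347 + 796*sqrt(2) ≈ -49221.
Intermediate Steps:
(122*1 + 77)*(sqrt(224 - 192) - 253) = (122 + 77)*(sqrt(32) - 253) = 199*(4*sqrt(2) - 253) = 199*(-253 + 4*sqrt(2)) = -50347 + 796*sqrt(2)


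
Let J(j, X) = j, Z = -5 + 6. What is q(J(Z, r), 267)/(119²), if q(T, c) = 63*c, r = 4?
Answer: 2403/2023 ≈ 1.1878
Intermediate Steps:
Z = 1
q(J(Z, r), 267)/(119²) = (63*267)/(119²) = 16821/14161 = 16821*(1/14161) = 2403/2023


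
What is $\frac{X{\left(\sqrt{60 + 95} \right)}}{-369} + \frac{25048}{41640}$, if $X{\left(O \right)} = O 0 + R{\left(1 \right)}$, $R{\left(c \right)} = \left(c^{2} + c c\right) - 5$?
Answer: $\frac{130106}{213405} \approx 0.60967$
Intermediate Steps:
$R{\left(c \right)} = -5 + 2 c^{2}$ ($R{\left(c \right)} = \left(c^{2} + c^{2}\right) - 5 = 2 c^{2} - 5 = -5 + 2 c^{2}$)
$X{\left(O \right)} = -3$ ($X{\left(O \right)} = O 0 - \left(5 - 2 \cdot 1^{2}\right) = 0 + \left(-5 + 2 \cdot 1\right) = 0 + \left(-5 + 2\right) = 0 - 3 = -3$)
$\frac{X{\left(\sqrt{60 + 95} \right)}}{-369} + \frac{25048}{41640} = - \frac{3}{-369} + \frac{25048}{41640} = \left(-3\right) \left(- \frac{1}{369}\right) + 25048 \cdot \frac{1}{41640} = \frac{1}{123} + \frac{3131}{5205} = \frac{130106}{213405}$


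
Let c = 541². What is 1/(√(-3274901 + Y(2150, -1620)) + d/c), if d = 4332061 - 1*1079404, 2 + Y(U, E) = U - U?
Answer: 951990903417/280545869964561832 - 85662167761*I*√3274903/280545869964561832 ≈ 3.3934e-6 - 0.00055257*I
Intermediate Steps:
Y(U, E) = -2 (Y(U, E) = -2 + (U - U) = -2 + 0 = -2)
d = 3252657 (d = 4332061 - 1079404 = 3252657)
c = 292681
1/(√(-3274901 + Y(2150, -1620)) + d/c) = 1/(√(-3274901 - 2) + 3252657/292681) = 1/(√(-3274903) + 3252657*(1/292681)) = 1/(I*√3274903 + 3252657/292681) = 1/(3252657/292681 + I*√3274903)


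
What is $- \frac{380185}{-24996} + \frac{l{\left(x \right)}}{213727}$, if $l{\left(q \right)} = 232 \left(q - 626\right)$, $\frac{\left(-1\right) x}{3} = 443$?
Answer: $\frac{69918613735}{5342320092} \approx 13.088$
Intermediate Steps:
$x = -1329$ ($x = \left(-3\right) 443 = -1329$)
$l{\left(q \right)} = -145232 + 232 q$ ($l{\left(q \right)} = 232 \left(-626 + q\right) = -145232 + 232 q$)
$- \frac{380185}{-24996} + \frac{l{\left(x \right)}}{213727} = - \frac{380185}{-24996} + \frac{-145232 + 232 \left(-1329\right)}{213727} = \left(-380185\right) \left(- \frac{1}{24996}\right) + \left(-145232 - 308328\right) \frac{1}{213727} = \frac{380185}{24996} - \frac{453560}{213727} = \frac{69918613735}{5342320092}$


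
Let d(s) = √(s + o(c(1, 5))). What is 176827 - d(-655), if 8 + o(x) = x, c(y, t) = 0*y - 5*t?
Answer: 176827 - 4*I*√43 ≈ 1.7683e+5 - 26.23*I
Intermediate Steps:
c(y, t) = -5*t (c(y, t) = 0 - 5*t = -5*t)
o(x) = -8 + x
d(s) = √(-33 + s) (d(s) = √(s + (-8 - 5*5)) = √(s + (-8 - 25)) = √(s - 33) = √(-33 + s))
176827 - d(-655) = 176827 - √(-33 - 655) = 176827 - √(-688) = 176827 - 4*I*√43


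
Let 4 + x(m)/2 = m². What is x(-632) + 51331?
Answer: 850171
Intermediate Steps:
x(m) = -8 + 2*m²
x(-632) + 51331 = (-8 + 2*(-632)²) + 51331 = (-8 + 2*399424) + 51331 = (-8 + 798848) + 51331 = 798840 + 51331 = 850171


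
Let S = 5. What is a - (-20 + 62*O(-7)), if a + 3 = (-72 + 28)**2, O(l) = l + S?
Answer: 2077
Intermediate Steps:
O(l) = 5 + l (O(l) = l + 5 = 5 + l)
a = 1933 (a = -3 + (-72 + 28)**2 = -3 + (-44)**2 = -3 + 1936 = 1933)
a - (-20 + 62*O(-7)) = 1933 - (-20 + 62*(5 - 7)) = 1933 - (-20 + 62*(-2)) = 1933 - (-20 - 124) = 1933 - 1*(-144) = 1933 + 144 = 2077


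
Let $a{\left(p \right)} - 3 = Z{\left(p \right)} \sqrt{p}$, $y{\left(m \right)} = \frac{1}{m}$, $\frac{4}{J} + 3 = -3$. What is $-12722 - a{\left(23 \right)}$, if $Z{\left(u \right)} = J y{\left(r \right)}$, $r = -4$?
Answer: $-12725 - \frac{\sqrt{23}}{6} \approx -12726.0$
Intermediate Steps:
$J = - \frac{2}{3}$ ($J = \frac{4}{-3 - 3} = \frac{4}{-6} = 4 \left(- \frac{1}{6}\right) = - \frac{2}{3} \approx -0.66667$)
$Z{\left(u \right)} = \frac{1}{6}$ ($Z{\left(u \right)} = - \frac{2}{3 \left(-4\right)} = \left(- \frac{2}{3}\right) \left(- \frac{1}{4}\right) = \frac{1}{6}$)
$a{\left(p \right)} = 3 + \frac{\sqrt{p}}{6}$
$-12722 - a{\left(23 \right)} = -12722 - \left(3 + \frac{\sqrt{23}}{6}\right) = -12725 - \frac{\sqrt{23}}{6}$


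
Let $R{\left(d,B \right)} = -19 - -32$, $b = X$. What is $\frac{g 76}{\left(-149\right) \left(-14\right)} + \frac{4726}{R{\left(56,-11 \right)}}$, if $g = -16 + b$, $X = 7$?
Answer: $\frac{4924772}{13559} \approx 363.21$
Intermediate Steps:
$b = 7$
$R{\left(d,B \right)} = 13$ ($R{\left(d,B \right)} = -19 + 32 = 13$)
$g = -9$ ($g = -16 + 7 = -9$)
$\frac{g 76}{\left(-149\right) \left(-14\right)} + \frac{4726}{R{\left(56,-11 \right)}} = \frac{\left(-9\right) 76}{\left(-149\right) \left(-14\right)} + \frac{4726}{13} = - \frac{684}{2086} + 4726 \cdot \frac{1}{13} = \left(-684\right) \frac{1}{2086} + \frac{4726}{13} = - \frac{342}{1043} + \frac{4726}{13} = \frac{4924772}{13559}$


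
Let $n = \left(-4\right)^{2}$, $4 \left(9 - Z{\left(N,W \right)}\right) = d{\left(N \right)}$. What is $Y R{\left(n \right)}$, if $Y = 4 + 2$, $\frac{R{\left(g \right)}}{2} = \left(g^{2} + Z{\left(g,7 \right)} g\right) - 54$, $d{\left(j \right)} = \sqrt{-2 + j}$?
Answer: $4152 - 48 \sqrt{14} \approx 3972.4$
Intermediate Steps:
$Z{\left(N,W \right)} = 9 - \frac{\sqrt{-2 + N}}{4}$
$n = 16$
$R{\left(g \right)} = -108 + 2 g^{2} + 2 g \left(9 - \frac{\sqrt{-2 + g}}{4}\right)$ ($R{\left(g \right)} = 2 \left(\left(g^{2} + \left(9 - \frac{\sqrt{-2 + g}}{4}\right) g\right) - 54\right) = 2 \left(\left(g^{2} + g \left(9 - \frac{\sqrt{-2 + g}}{4}\right)\right) - 54\right) = 2 \left(-54 + g^{2} + g \left(9 - \frac{\sqrt{-2 + g}}{4}\right)\right) = -108 + 2 g^{2} + 2 g \left(9 - \frac{\sqrt{-2 + g}}{4}\right)$)
$Y = 6$
$Y R{\left(n \right)} = 6 \left(-108 + 2 \cdot 16^{2} - 8 \left(-36 + \sqrt{-2 + 16}\right)\right) = 6 \left(-108 + 2 \cdot 256 - 8 \left(-36 + \sqrt{14}\right)\right) = 6 \left(-108 + 512 + \left(288 - 8 \sqrt{14}\right)\right) = 6 \left(692 - 8 \sqrt{14}\right) = 4152 - 48 \sqrt{14}$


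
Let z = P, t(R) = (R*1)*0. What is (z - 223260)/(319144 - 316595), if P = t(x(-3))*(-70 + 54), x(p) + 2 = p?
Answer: -223260/2549 ≈ -87.587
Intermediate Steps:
x(p) = -2 + p
t(R) = 0 (t(R) = R*0 = 0)
P = 0 (P = 0*(-70 + 54) = 0*(-16) = 0)
z = 0
(z - 223260)/(319144 - 316595) = (0 - 223260)/(319144 - 316595) = -223260/2549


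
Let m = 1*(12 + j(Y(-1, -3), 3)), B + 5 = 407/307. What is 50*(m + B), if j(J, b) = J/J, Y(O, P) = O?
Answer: 143150/307 ≈ 466.29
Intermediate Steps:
B = -1128/307 (B = -5 + 407/307 = -1128/307 ≈ -3.6743)
j(J, b) = 1
m = 13 (m = 1*(12 + 1) = 1*13 = 13)
50*(m + B) = 50*(13 - 1128/307) = 50*(2863/307) = 143150/307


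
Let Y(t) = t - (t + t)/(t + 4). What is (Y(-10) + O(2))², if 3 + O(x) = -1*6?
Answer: 4489/9 ≈ 498.78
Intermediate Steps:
Y(t) = t - 2*t/(4 + t)
O(x) = -9 (O(x) = -3 - 1*6 = -3 - 6 = -9)
(Y(-10) + O(2))² = (-10*(2 - 10)/(4 - 10) - 9)² = (-10*(-8)/(-6) - 9)² = (-10*(-⅙)*(-8) - 9)² = (-40/3 - 9)² = (-67/3)² = 4489/9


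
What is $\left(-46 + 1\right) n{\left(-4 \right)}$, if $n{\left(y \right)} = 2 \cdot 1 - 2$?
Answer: $0$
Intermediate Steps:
$n{\left(y \right)} = 0$ ($n{\left(y \right)} = 2 - 2 = 0$)
$\left(-46 + 1\right) n{\left(-4 \right)} = \left(-46 + 1\right) 0 = \left(-45\right) 0 = 0$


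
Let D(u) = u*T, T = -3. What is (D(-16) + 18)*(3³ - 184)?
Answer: -10362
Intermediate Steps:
D(u) = -3*u (D(u) = u*(-3) = -3*u)
(D(-16) + 18)*(3³ - 184) = (-3*(-16) + 18)*(3³ - 184) = (48 + 18)*(27 - 184) = 66*(-157) = -10362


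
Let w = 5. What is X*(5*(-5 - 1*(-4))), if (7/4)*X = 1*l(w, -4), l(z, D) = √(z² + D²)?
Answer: -20*√41/7 ≈ -18.295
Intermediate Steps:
l(z, D) = √(D² + z²)
X = 4*√41/7 (X = 4*(1*√((-4)² + 5²))/7 = 4*(1*√(16 + 25))/7 = 4*(1*√41)/7 = 4*√41/7 ≈ 3.6589)
X*(5*(-5 - 1*(-4))) = (4*√41/7)*(5*(-5 - 1*(-4))) = (4*√41/7)*(5*(-5 + 4)) = (4*√41/7)*(5*(-1)) = (4*√41/7)*(-5) = -20*√41/7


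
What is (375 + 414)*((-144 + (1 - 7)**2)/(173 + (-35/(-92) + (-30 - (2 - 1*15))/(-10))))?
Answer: -39197520/80537 ≈ -486.70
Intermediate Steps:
(375 + 414)*((-144 + (1 - 7)**2)/(173 + (-35/(-92) + (-30 - (2 - 1*15))/(-10)))) = 789*((-144 + (-6)**2)/(173 + (-35*(-1/92) + (-30 - (2 - 15))*(-1/10)))) = 789*((-144 + 36)/(173 + (35/92 + (-30 - 1*(-13))*(-1/10)))) = 789*(-108/(173 + (35/92 + (-30 + 13)*(-1/10)))) = 789*(-108/(173 + (35/92 - 17*(-1/10)))) = 789*(-108/(173 + (35/92 + 17/10))) = 789*(-108/(173 + 957/460)) = 789*(-108/80537/460) = 789*(-108*460/80537) = 789*(-49680/80537) = -39197520/80537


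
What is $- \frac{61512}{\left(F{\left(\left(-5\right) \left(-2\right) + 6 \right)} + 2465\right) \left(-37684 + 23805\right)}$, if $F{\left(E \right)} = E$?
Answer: $\frac{20504}{11477933} \approx 0.0017864$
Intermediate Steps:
$- \frac{61512}{\left(F{\left(\left(-5\right) \left(-2\right) + 6 \right)} + 2465\right) \left(-37684 + 23805\right)} = - \frac{61512}{\left(\left(\left(-5\right) \left(-2\right) + 6\right) + 2465\right) \left(-37684 + 23805\right)} = - \frac{61512}{\left(\left(10 + 6\right) + 2465\right) \left(-13879\right)} = - \frac{61512}{\left(16 + 2465\right) \left(-13879\right)} = - \frac{61512}{2481 \left(-13879\right)} = - \frac{61512}{-34433799} = \left(-61512\right) \left(- \frac{1}{34433799}\right) = \frac{20504}{11477933}$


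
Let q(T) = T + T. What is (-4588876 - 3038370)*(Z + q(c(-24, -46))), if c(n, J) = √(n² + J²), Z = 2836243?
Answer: -21632723076778 - 30508984*√673 ≈ -2.1634e+13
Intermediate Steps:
c(n, J) = √(J² + n²)
q(T) = 2*T
(-4588876 - 3038370)*(Z + q(c(-24, -46))) = (-4588876 - 3038370)*(2836243 + 2*√((-46)² + (-24)²)) = -7627246*(2836243 + 2*√(2116 + 576)) = -7627246*(2836243 + 2*√2692) = -7627246*(2836243 + 2*(2*√673)) = -7627246*(2836243 + 4*√673) = -21632723076778 - 30508984*√673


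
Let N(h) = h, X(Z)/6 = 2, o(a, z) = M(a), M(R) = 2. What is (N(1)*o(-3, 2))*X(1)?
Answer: 24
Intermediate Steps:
o(a, z) = 2
X(Z) = 12 (X(Z) = 6*2 = 12)
(N(1)*o(-3, 2))*X(1) = (1*2)*12 = 2*12 = 24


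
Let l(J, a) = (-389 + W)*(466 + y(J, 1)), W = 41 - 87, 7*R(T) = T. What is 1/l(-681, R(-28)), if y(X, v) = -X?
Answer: -1/498945 ≈ -2.0042e-6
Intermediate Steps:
R(T) = T/7
W = -46
l(J, a) = -202710 + 435*J (l(J, a) = (-389 - 46)*(466 - J) = -435*(466 - J) = -202710 + 435*J)
1/l(-681, R(-28)) = 1/(-202710 + 435*(-681)) = 1/(-202710 - 296235) = 1/(-498945) = -1/498945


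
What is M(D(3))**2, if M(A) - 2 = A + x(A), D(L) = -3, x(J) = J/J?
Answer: 0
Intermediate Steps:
x(J) = 1
M(A) = 3 + A (M(A) = 2 + (A + 1) = 2 + (1 + A) = 3 + A)
M(D(3))**2 = (3 - 3)**2 = 0**2 = 0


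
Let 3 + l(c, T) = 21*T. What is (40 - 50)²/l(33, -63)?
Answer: -50/663 ≈ -0.075415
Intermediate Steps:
l(c, T) = -3 + 21*T
(40 - 50)²/l(33, -63) = (40 - 50)²/(-3 + 21*(-63)) = (-10)²/(-3 - 1323) = 100/(-1326) = 100*(-1/1326) = -50/663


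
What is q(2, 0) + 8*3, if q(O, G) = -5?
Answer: 19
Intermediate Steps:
q(2, 0) + 8*3 = -5 + 8*3 = -5 + 24 = 19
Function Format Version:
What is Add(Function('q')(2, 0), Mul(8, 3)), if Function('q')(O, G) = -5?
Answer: 19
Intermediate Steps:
Add(Function('q')(2, 0), Mul(8, 3)) = Add(-5, Mul(8, 3)) = Add(-5, 24) = 19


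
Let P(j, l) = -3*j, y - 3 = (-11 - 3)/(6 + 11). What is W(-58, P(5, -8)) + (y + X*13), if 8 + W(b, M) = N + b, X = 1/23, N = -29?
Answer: -36073/391 ≈ -92.258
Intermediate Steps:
y = 37/17 (y = 3 + (-11 - 3)/(6 + 11) = 3 - 14/17 = 37/17 ≈ 2.1765)
X = 1/23 ≈ 0.043478
W(b, M) = -37 + b (W(b, M) = -8 + (-29 + b) = -37 + b)
W(-58, P(5, -8)) + (y + X*13) = (-37 - 58) + (37/17 + (1/23)*13) = -95 + (37/17 + 13/23) = -95 + 1072/391 = -36073/391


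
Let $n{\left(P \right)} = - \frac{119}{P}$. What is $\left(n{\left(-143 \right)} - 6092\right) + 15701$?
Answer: $\frac{1374206}{143} \approx 9609.8$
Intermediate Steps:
$\left(n{\left(-143 \right)} - 6092\right) + 15701 = \left(- \frac{119}{-143} - 6092\right) + 15701 = \left(\left(-119\right) \left(- \frac{1}{143}\right) - 6092\right) + 15701 = \left(\frac{119}{143} - 6092\right) + 15701 = - \frac{871037}{143} + 15701 = \frac{1374206}{143}$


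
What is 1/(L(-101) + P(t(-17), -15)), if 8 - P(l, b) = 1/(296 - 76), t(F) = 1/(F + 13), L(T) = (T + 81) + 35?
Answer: 220/5059 ≈ 0.043487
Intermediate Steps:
L(T) = 116 + T (L(T) = (81 + T) + 35 = 116 + T)
t(F) = 1/(13 + F)
P(l, b) = 1759/220 (P(l, b) = 8 - 1/(296 - 76) = 8 - 1/220 = 1759/220)
1/(L(-101) + P(t(-17), -15)) = 1/((116 - 101) + 1759/220) = 1/(15 + 1759/220) = 1/(5059/220) = 220/5059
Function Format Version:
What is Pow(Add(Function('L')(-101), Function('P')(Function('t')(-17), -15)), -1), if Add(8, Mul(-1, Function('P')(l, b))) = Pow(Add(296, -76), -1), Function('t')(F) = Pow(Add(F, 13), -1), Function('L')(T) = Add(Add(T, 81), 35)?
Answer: Rational(220, 5059) ≈ 0.043487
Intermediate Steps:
Function('L')(T) = Add(116, T) (Function('L')(T) = Add(Add(81, T), 35) = Add(116, T))
Function('t')(F) = Pow(Add(13, F), -1)
Function('P')(l, b) = Rational(1759, 220) (Function('P')(l, b) = Add(8, Mul(-1, Pow(Add(296, -76), -1))) = Add(8, Mul(-1, Pow(220, -1))) = Add(8, Mul(-1, Rational(1, 220))) = Add(8, Rational(-1, 220)) = Rational(1759, 220))
Pow(Add(Function('L')(-101), Function('P')(Function('t')(-17), -15)), -1) = Pow(Add(Add(116, -101), Rational(1759, 220)), -1) = Pow(Add(15, Rational(1759, 220)), -1) = Pow(Rational(5059, 220), -1) = Rational(220, 5059)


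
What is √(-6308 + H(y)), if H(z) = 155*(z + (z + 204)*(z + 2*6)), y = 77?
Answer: √3882022 ≈ 1970.3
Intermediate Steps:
H(z) = 155*z + 155*(12 + z)*(204 + z) (H(z) = 155*(z + (204 + z)*(z + 12)) = 155*(z + (204 + z)*(12 + z)) = 155*(z + (12 + z)*(204 + z)) = 155*z + 155*(12 + z)*(204 + z))
√(-6308 + H(y)) = √(-6308 + (379440 + 155*77² + 33635*77)) = √(-6308 + (379440 + 155*5929 + 2589895)) = √(-6308 + (379440 + 918995 + 2589895)) = √(-6308 + 3888330) = √3882022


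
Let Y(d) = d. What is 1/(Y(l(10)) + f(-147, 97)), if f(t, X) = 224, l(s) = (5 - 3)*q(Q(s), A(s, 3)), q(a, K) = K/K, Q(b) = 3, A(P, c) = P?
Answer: 1/226 ≈ 0.0044248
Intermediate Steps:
q(a, K) = 1
l(s) = 2 (l(s) = (5 - 3)*1 = 2*1 = 2)
1/(Y(l(10)) + f(-147, 97)) = 1/(2 + 224) = 1/226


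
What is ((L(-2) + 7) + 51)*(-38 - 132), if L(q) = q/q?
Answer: -10030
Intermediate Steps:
L(q) = 1
((L(-2) + 7) + 51)*(-38 - 132) = ((1 + 7) + 51)*(-38 - 132) = (8 + 51)*(-170) = 59*(-170) = -10030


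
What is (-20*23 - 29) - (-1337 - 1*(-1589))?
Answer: -741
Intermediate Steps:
(-20*23 - 29) - (-1337 - 1*(-1589)) = (-460 - 29) - (-1337 + 1589) = -489 - 1*252 = -489 - 252 = -741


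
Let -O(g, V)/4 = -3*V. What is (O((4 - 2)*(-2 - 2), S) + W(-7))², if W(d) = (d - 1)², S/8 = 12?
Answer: 1478656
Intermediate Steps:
S = 96 (S = 8*12 = 96)
O(g, V) = 12*V (O(g, V) = -(-12)*V = 12*V)
W(d) = (-1 + d)²
(O((4 - 2)*(-2 - 2), S) + W(-7))² = (12*96 + (-1 - 7)²)² = (1152 + (-8)²)² = (1152 + 64)² = 1216² = 1478656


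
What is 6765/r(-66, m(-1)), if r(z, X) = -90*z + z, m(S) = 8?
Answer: 205/178 ≈ 1.1517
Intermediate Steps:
r(z, X) = -89*z
6765/r(-66, m(-1)) = 6765/((-89*(-66))) = 6765/5874 = 6765*(1/5874) = 205/178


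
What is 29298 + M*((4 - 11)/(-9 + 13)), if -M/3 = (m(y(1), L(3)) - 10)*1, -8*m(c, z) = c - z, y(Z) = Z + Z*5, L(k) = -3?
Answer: 935667/32 ≈ 29240.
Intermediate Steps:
y(Z) = 6*Z (y(Z) = Z + 5*Z = 6*Z)
m(c, z) = -c/8 + z/8 (m(c, z) = -(c - z)/8 = -c/8 + z/8)
M = 267/8 (M = -3*((-3/4 + (⅛)*(-3)) - 10) = -3*((-⅛*6 - 3/8) - 10) = -3*((-¾ - 3/8) - 10) = -3*(-9/8 - 10) = -(-267)/8 = -3*(-89/8) = 267/8 ≈ 33.375)
29298 + M*((4 - 11)/(-9 + 13)) = 29298 + 267*((4 - 11)/(-9 + 13))/8 = 29298 + 267*(-7/4)/8 = 29298 + 267*(-7*¼)/8 = 29298 + (267/8)*(-7/4) = 29298 - 1869/32 = 935667/32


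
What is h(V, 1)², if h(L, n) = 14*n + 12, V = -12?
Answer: 676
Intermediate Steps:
h(L, n) = 12 + 14*n
h(V, 1)² = (12 + 14*1)² = (12 + 14)² = 26² = 676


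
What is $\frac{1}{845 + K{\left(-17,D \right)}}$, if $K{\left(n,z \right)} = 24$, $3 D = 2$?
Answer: $\frac{1}{869} \approx 0.0011507$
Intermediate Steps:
$D = \frac{2}{3}$ ($D = \frac{1}{3} \cdot 2 = \frac{2}{3} \approx 0.66667$)
$\frac{1}{845 + K{\left(-17,D \right)}} = \frac{1}{845 + 24} = \frac{1}{869}$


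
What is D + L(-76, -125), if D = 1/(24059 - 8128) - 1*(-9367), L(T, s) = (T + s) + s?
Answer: 144032172/15931 ≈ 9041.0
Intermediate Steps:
L(T, s) = T + 2*s
D = 149225678/15931 (D = 1/15931 + 9367 = 149225678/15931 ≈ 9367.0)
D + L(-76, -125) = 149225678/15931 + (-76 + 2*(-125)) = 149225678/15931 + (-76 - 250) = 149225678/15931 - 326 = 144032172/15931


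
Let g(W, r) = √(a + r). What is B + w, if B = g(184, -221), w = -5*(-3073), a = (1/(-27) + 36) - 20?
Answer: 15365 + 4*I*√1038/9 ≈ 15365.0 + 14.319*I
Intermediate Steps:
a = 431/27 (a = (-1/27 + 36) - 20 = 971/27 - 20 = 431/27 ≈ 15.963)
w = 15365
g(W, r) = √(431/27 + r)
B = 4*I*√1038/9 (B = √(1293 + 81*(-221))/9 = √(1293 - 17901)/9 = √(-16608)/9 = (4*I*√1038)/9 = 4*I*√1038/9 ≈ 14.319*I)
B + w = 4*I*√1038/9 + 15365 = 15365 + 4*I*√1038/9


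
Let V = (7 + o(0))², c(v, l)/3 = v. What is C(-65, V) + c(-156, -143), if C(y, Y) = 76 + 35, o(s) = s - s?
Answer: -357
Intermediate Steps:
o(s) = 0
c(v, l) = 3*v
V = 49 (V = (7 + 0)² = 7² = 49)
C(y, Y) = 111
C(-65, V) + c(-156, -143) = 111 + 3*(-156) = 111 - 468 = -357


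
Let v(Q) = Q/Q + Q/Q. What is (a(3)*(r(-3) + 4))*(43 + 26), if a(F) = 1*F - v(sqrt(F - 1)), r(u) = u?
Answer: 69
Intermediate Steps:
v(Q) = 2 (v(Q) = 1 + 1 = 2)
a(F) = -2 + F (a(F) = 1*F - 1*2 = F - 2 = -2 + F)
(a(3)*(r(-3) + 4))*(43 + 26) = ((-2 + 3)*(-3 + 4))*(43 + 26) = (1*1)*69 = 1*69 = 69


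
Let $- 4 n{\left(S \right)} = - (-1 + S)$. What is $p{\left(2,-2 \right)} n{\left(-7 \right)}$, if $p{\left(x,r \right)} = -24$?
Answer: $48$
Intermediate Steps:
$n{\left(S \right)} = - \frac{1}{4} + \frac{S}{4}$ ($n{\left(S \right)} = - \frac{\left(-1\right) \left(-1 + S\right)}{4} = - \frac{1 - S}{4} = - \frac{1}{4} + \frac{S}{4}$)
$p{\left(2,-2 \right)} n{\left(-7 \right)} = - 24 \left(- \frac{1}{4} + \frac{1}{4} \left(-7\right)\right) = - 24 \left(- \frac{1}{4} - \frac{7}{4}\right) = \left(-24\right) \left(-2\right) = 48$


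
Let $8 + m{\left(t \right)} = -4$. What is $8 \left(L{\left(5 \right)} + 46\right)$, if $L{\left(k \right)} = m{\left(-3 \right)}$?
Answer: $272$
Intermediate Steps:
$m{\left(t \right)} = -12$ ($m{\left(t \right)} = -8 - 4 = -12$)
$L{\left(k \right)} = -12$
$8 \left(L{\left(5 \right)} + 46\right) = 8 \left(-12 + 46\right) = 8 \cdot 34 = 272$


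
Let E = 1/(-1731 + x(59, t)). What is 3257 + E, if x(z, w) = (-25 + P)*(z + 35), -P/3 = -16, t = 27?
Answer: 1403768/431 ≈ 3257.0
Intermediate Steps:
P = 48 (P = -3*(-16) = 48)
x(z, w) = 805 + 23*z (x(z, w) = (-25 + 48)*(z + 35) = 23*(35 + z) = 805 + 23*z)
E = 1/431 (E = 1/(-1731 + (805 + 23*59)) = 1/(-1731 + (805 + 1357)) = 1/(-1731 + 2162) = 1/431 ≈ 0.0023202)
3257 + E = 3257 + 1/431 = 1403768/431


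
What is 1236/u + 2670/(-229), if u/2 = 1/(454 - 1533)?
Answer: -152704908/229 ≈ -6.6683e+5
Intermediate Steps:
u = -2/1079 (u = 2/(454 - 1533) = 2/(-1079) = 2*(-1/1079) = -2/1079 ≈ -0.0018536)
1236/u + 2670/(-229) = 1236/(-2/1079) + 2670/(-229) = 1236*(-1079/2) + 2670*(-1/229) = -666822 - 2670/229 = -152704908/229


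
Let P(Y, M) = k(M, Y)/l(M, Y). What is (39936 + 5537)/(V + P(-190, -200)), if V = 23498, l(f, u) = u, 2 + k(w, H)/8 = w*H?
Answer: 4319935/2080318 ≈ 2.0766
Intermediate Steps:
k(w, H) = -16 + 8*H*w (k(w, H) = -16 + 8*(w*H) = -16 + 8*(H*w) = -16 + 8*H*w)
P(Y, M) = (-16 + 8*M*Y)/Y (P(Y, M) = (-16 + 8*Y*M)/Y = (-16 + 8*M*Y)/Y)
(39936 + 5537)/(V + P(-190, -200)) = (39936 + 5537)/(23498 + (-16/(-190) + 8*(-200))) = 45473/(23498 + (-16*(-1/190) - 1600)) = 45473/(23498 + (8/95 - 1600)) = 45473/(23498 - 151992/95) = 45473/(2080318/95) = 45473*(95/2080318) = 4319935/2080318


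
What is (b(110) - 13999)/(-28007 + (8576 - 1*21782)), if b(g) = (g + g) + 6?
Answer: 13773/41213 ≈ 0.33419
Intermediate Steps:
b(g) = 6 + 2*g (b(g) = 2*g + 6 = 6 + 2*g)
(b(110) - 13999)/(-28007 + (8576 - 1*21782)) = ((6 + 2*110) - 13999)/(-28007 + (8576 - 1*21782)) = ((6 + 220) - 13999)/(-28007 + (8576 - 21782)) = (226 - 13999)/(-28007 - 13206) = -13773/(-41213) = -13773*(-1/41213) = 13773/41213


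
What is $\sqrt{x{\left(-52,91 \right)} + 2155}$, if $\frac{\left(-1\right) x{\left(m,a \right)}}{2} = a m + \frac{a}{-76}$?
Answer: $\frac{\sqrt{16781294}}{38} \approx 107.8$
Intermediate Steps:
$x{\left(m,a \right)} = \frac{a}{38} - 2 a m$ ($x{\left(m,a \right)} = - 2 \left(a m + \frac{a}{-76}\right) = - 2 \left(a m - \frac{a}{76}\right) = - 2 \left(- \frac{a}{76} + a m\right) = \frac{a}{38} - 2 a m$)
$\sqrt{x{\left(-52,91 \right)} + 2155} = \sqrt{\frac{1}{38} \cdot 91 \left(1 - -3952\right) + 2155} = \sqrt{\frac{1}{38} \cdot 91 \left(1 + 3952\right) + 2155} = \sqrt{\frac{1}{38} \cdot 91 \cdot 3953 + 2155} = \sqrt{\frac{359723}{38} + 2155} = \sqrt{\frac{441613}{38}} = \frac{\sqrt{16781294}}{38}$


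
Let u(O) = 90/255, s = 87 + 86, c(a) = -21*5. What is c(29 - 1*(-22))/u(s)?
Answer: -595/2 ≈ -297.50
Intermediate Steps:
c(a) = -105
s = 173
u(O) = 6/17 (u(O) = 90*(1/255) = 6/17)
c(29 - 1*(-22))/u(s) = -105/6/17 = -105*17/6 = -595/2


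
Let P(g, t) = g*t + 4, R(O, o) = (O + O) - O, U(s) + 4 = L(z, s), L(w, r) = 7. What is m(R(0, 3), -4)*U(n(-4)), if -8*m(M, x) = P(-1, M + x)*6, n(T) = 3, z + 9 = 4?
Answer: -18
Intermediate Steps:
z = -5 (z = -9 + 4 = -5)
U(s) = 3 (U(s) = -4 + 7 = 3)
R(O, o) = O (R(O, o) = 2*O - O = O)
P(g, t) = 4 + g*t
m(M, x) = -3 + 3*M/4 + 3*x/4 (m(M, x) = -(4 - (M + x))*6/8 = -(4 + (-M - x))*6/8 = -(4 - M - x)*6/8 = -(24 - 6*M - 6*x)/8 = -3 + 3*M/4 + 3*x/4)
m(R(0, 3), -4)*U(n(-4)) = (-3 + (¾)*0 + (¾)*(-4))*3 = (-3 + 0 - 3)*3 = -6*3 = -18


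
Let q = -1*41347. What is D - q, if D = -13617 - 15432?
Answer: 12298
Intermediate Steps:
D = -29049
q = -41347
D - q = -29049 - 1*(-41347) = -29049 + 41347 = 12298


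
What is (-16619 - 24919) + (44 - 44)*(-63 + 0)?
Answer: -41538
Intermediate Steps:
(-16619 - 24919) + (44 - 44)*(-63 + 0) = -41538 + 0*(-63) = -41538 + 0 = -41538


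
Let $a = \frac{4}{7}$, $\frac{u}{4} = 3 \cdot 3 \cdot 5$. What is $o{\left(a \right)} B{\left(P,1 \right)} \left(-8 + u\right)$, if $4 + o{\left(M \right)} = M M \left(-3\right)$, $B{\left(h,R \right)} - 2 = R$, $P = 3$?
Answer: $- \frac{125904}{49} \approx -2569.5$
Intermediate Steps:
$B{\left(h,R \right)} = 2 + R$
$u = 180$ ($u = 4 \cdot 3 \cdot 3 \cdot 5 = 4 \cdot 9 \cdot 5 = 4 \cdot 45 = 180$)
$a = \frac{4}{7}$ ($a = 4 \cdot \frac{1}{7} = \frac{4}{7} \approx 0.57143$)
$o{\left(M \right)} = -4 - 3 M^{2}$ ($o{\left(M \right)} = -4 + M M \left(-3\right) = -4 + M^{2} \left(-3\right) = -4 - 3 M^{2}$)
$o{\left(a \right)} B{\left(P,1 \right)} \left(-8 + u\right) = \left(-4 - 3 \left(\frac{4}{7}\right)^{2}\right) \left(2 + 1\right) \left(-8 + 180\right) = \left(-4 - \frac{48}{49}\right) 3 \cdot 172 = \left(-4 - \frac{48}{49}\right) 516 = \left(- \frac{244}{49}\right) 516 = - \frac{125904}{49}$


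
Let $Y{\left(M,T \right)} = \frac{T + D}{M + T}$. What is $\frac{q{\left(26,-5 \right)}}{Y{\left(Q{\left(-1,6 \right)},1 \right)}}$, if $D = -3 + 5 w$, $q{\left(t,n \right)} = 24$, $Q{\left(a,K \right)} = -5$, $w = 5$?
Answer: $- \frac{96}{23} \approx -4.1739$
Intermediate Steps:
$D = 22$ ($D = -3 + 5 \cdot 5 = -3 + 25 = 22$)
$Y{\left(M,T \right)} = \frac{22 + T}{M + T}$ ($Y{\left(M,T \right)} = \frac{T + 22}{M + T} = \frac{22 + T}{M + T}$)
$\frac{q{\left(26,-5 \right)}}{Y{\left(Q{\left(-1,6 \right)},1 \right)}} = \frac{24}{\frac{1}{-5 + 1} \left(22 + 1\right)} = \frac{24}{\frac{1}{-4} \cdot 23} = \frac{24}{\left(- \frac{1}{4}\right) 23} = \frac{24}{- \frac{23}{4}} = 24 \left(- \frac{4}{23}\right) = - \frac{96}{23}$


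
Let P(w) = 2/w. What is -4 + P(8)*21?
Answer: 5/4 ≈ 1.2500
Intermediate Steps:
-4 + P(8)*21 = -4 + (2/8)*21 = -4 + (2*(⅛))*21 = -4 + (¼)*21 = -4 + 21/4 = 5/4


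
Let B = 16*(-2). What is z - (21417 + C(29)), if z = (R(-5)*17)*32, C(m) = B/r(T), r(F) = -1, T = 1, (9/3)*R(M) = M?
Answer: -67067/3 ≈ -22356.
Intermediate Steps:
R(M) = M/3
B = -32
C(m) = 32 (C(m) = -32/(-1) = -32*(-1) = 32)
z = -2720/3 (z = (((⅓)*(-5))*17)*32 = -5/3*17*32 = -85/3*32 = -2720/3 ≈ -906.67)
z - (21417 + C(29)) = -2720/3 - (21417 + 32) = -2720/3 - 1*21449 = -2720/3 - 21449 = -67067/3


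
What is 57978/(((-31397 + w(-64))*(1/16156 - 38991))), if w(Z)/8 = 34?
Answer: 312230856/6535612923125 ≈ 4.7774e-5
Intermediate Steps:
w(Z) = 272 (w(Z) = 8*34 = 272)
57978/(((-31397 + w(-64))*(1/16156 - 38991))) = 57978/(((-31397 + 272)*(1/16156 - 38991))) = 57978/((-31125*(1/16156 - 38991))) = 57978/((-31125*(-629938595/16156))) = 57978/(19606838769375/16156) = 57978*(16156/19606838769375) = 312230856/6535612923125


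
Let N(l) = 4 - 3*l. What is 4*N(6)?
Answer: -56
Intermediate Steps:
N(l) = 4 - 3*l
4*N(6) = 4*(4 - 3*6) = 4*(4 - 18) = 4*(-14) = -56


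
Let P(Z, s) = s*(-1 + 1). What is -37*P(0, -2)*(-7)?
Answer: 0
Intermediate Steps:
P(Z, s) = 0 (P(Z, s) = s*0 = 0)
-37*P(0, -2)*(-7) = -37*0*(-7) = 0*(-7) = 0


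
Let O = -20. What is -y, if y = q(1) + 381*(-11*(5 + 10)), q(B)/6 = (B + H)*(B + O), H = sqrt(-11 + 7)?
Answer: 62979 + 228*I ≈ 62979.0 + 228.0*I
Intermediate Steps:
H = 2*I (H = sqrt(-4) = 2*I ≈ 2.0*I)
q(B) = 6*(-20 + B)*(B + 2*I) (q(B) = 6*((B + 2*I)*(B - 20)) = 6*((B + 2*I)*(-20 + B)) = 6*((-20 + B)*(B + 2*I)) = 6*(-20 + B)*(B + 2*I))
y = -62979 - 228*I (y = (-240*I + 6*1**2 + 12*1*(-10 + I)) + 381*(-11*(5 + 10)) = (-240*I + 6*1 + (-120 + 12*I)) + 381*(-11*15) = (-240*I + 6 + (-120 + 12*I)) + 381*(-165) = (-114 - 228*I) - 62865 = -62979 - 228*I ≈ -62979.0 - 228.0*I)
-y = -(-62979 - 228*I) = 62979 + 228*I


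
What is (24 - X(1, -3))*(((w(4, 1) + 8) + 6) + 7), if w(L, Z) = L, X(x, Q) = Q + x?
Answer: 650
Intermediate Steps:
(24 - X(1, -3))*(((w(4, 1) + 8) + 6) + 7) = (24 - (-3 + 1))*(((4 + 8) + 6) + 7) = (24 - 1*(-2))*((12 + 6) + 7) = (24 + 2)*(18 + 7) = 26*25 = 650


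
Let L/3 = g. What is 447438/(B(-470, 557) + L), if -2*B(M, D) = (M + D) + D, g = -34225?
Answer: -447438/102997 ≈ -4.3442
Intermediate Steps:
B(M, D) = -D - M/2 (B(M, D) = -((M + D) + D)/2 = -((D + M) + D)/2 = -(M + 2*D)/2 = -D - M/2)
L = -102675 (L = 3*(-34225) = -102675)
447438/(B(-470, 557) + L) = 447438/((-1*557 - ½*(-470)) - 102675) = 447438/((-557 + 235) - 102675) = 447438/(-322 - 102675) = 447438/(-102997) = 447438*(-1/102997) = -447438/102997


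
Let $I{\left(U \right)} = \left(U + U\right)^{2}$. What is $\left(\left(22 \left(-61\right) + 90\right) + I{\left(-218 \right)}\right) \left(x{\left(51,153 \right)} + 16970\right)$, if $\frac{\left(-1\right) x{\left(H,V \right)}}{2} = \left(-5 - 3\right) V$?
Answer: $3666972792$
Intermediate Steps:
$I{\left(U \right)} = 4 U^{2}$ ($I{\left(U \right)} = \left(2 U\right)^{2} = 4 U^{2}$)
$x{\left(H,V \right)} = 16 V$ ($x{\left(H,V \right)} = - 2 \left(-5 - 3\right) V = - 2 \left(- 8 V\right) = 16 V$)
$\left(\left(22 \left(-61\right) + 90\right) + I{\left(-218 \right)}\right) \left(x{\left(51,153 \right)} + 16970\right) = \left(\left(22 \left(-61\right) + 90\right) + 4 \left(-218\right)^{2}\right) \left(16 \cdot 153 + 16970\right) = \left(\left(-1342 + 90\right) + 4 \cdot 47524\right) \left(2448 + 16970\right) = \left(-1252 + 190096\right) 19418 = 188844 \cdot 19418 = 3666972792$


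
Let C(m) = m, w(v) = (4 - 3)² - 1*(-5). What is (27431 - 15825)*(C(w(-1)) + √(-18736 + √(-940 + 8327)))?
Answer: 69636 + 11606*√(-18736 + √7387) ≈ 69636.0 + 1.585e+6*I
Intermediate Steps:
w(v) = 6 (w(v) = 1² + 5 = 1 + 5 = 6)
(27431 - 15825)*(C(w(-1)) + √(-18736 + √(-940 + 8327))) = (27431 - 15825)*(6 + √(-18736 + √(-940 + 8327))) = 11606*(6 + √(-18736 + √7387)) = 69636 + 11606*√(-18736 + √7387)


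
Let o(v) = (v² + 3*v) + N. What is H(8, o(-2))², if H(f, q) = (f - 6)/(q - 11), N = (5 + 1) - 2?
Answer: 4/81 ≈ 0.049383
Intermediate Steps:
N = 4 (N = 6 - 2 = 4)
o(v) = 4 + v² + 3*v (o(v) = (v² + 3*v) + 4 = 4 + v² + 3*v)
H(f, q) = (-6 + f)/(-11 + q)
H(8, o(-2))² = ((-6 + 8)/(-11 + (4 + (-2)² + 3*(-2))))² = (2/(-11 + (4 + 4 - 6)))² = (2/(-11 + 2))² = (2/(-9))² = (-⅑*2)² = (-2/9)² = 4/81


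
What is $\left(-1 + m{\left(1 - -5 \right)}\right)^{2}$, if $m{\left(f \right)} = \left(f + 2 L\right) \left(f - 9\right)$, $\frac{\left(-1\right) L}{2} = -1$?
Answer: $961$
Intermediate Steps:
$L = 2$ ($L = \left(-2\right) \left(-1\right) = 2$)
$m{\left(f \right)} = \left(-9 + f\right) \left(4 + f\right)$ ($m{\left(f \right)} = \left(f + 2 \cdot 2\right) \left(f - 9\right) = \left(f + 4\right) \left(-9 + f\right) = \left(4 + f\right) \left(-9 + f\right) = \left(-9 + f\right) \left(4 + f\right)$)
$\left(-1 + m{\left(1 - -5 \right)}\right)^{2} = \left(-1 - \left(36 - \left(1 - -5\right)^{2} + 5 \left(1 - -5\right)\right)\right)^{2} = \left(-1 - \left(36 - \left(1 + 5\right)^{2} + 5 \left(1 + 5\right)\right)\right)^{2} = \left(-1 - \left(66 - 36\right)\right)^{2} = \left(-1 - 30\right)^{2} = \left(-31\right)^{2} = 961$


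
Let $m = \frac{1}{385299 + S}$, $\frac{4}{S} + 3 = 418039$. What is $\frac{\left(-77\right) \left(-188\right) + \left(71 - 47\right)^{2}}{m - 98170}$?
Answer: $- \frac{606102092965984}{3953032318954131} \approx -0.15333$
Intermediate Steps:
$S = \frac{1}{104509}$ ($S = \frac{4}{-3 + 418039} = \frac{4}{418036} = 4 \cdot \frac{1}{418036} = \frac{1}{104509} \approx 9.5686 \cdot 10^{-6}$)
$m = \frac{104509}{40267213192}$ ($m = \frac{1}{385299 + \frac{1}{104509}} = \frac{1}{\frac{40267213192}{104509}} = \frac{104509}{40267213192} \approx 2.5954 \cdot 10^{-6}$)
$\frac{\left(-77\right) \left(-188\right) + \left(71 - 47\right)^{2}}{m - 98170} = \frac{\left(-77\right) \left(-188\right) + \left(71 - 47\right)^{2}}{\frac{104509}{40267213192} - 98170} = \frac{14476 + \left(71 + \left(-54 + 7\right)\right)^{2}}{- \frac{3953032318954131}{40267213192}} = \left(14476 + \left(71 - 47\right)^{2}\right) \left(- \frac{40267213192}{3953032318954131}\right) = \left(14476 + 24^{2}\right) \left(- \frac{40267213192}{3953032318954131}\right) = \left(14476 + 576\right) \left(- \frac{40267213192}{3953032318954131}\right) = 15052 \left(- \frac{40267213192}{3953032318954131}\right) = - \frac{606102092965984}{3953032318954131}$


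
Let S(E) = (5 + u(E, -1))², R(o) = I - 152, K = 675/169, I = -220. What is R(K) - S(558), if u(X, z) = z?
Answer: -388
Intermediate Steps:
K = 675/169 (K = 675*(1/169) = 675/169 ≈ 3.9941)
R(o) = -372 (R(o) = -220 - 152 = -372)
S(E) = 16 (S(E) = (5 - 1)² = 4² = 16)
R(K) - S(558) = -372 - 1*16 = -372 - 16 = -388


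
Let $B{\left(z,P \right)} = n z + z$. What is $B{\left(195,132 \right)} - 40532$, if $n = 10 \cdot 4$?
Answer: $-32537$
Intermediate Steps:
$n = 40$
$B{\left(z,P \right)} = 41 z$ ($B{\left(z,P \right)} = 40 z + z = 41 z$)
$B{\left(195,132 \right)} - 40532 = 41 \cdot 195 - 40532 = 7995 - 40532 = -32537$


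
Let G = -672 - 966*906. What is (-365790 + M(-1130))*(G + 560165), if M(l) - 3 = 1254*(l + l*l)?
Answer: -504951097999479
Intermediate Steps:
M(l) = 3 + 1254*l + 1254*l**2 (M(l) = 3 + 1254*(l + l*l) = 3 + 1254*(l + l**2) = 3 + (1254*l + 1254*l**2) = 3 + 1254*l + 1254*l**2)
G = -875868 (G = -672 - 875196 = -875868)
(-365790 + M(-1130))*(G + 560165) = (-365790 + (3 + 1254*(-1130) + 1254*(-1130)**2))*(-875868 + 560165) = (-365790 + (3 - 1417020 + 1254*1276900))*(-315703) = (-365790 + (3 - 1417020 + 1601232600))*(-315703) = (-365790 + 1599815583)*(-315703) = 1599449793*(-315703) = -504951097999479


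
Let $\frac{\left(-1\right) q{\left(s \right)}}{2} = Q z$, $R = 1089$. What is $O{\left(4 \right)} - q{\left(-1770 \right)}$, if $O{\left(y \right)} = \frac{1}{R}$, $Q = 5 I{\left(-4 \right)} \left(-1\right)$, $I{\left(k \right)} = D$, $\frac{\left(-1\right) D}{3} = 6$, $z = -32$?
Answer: $- \frac{6272639}{1089} \approx -5760.0$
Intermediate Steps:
$D = -18$ ($D = \left(-3\right) 6 = -18$)
$I{\left(k \right)} = -18$
$Q = 90$ ($Q = 5 \left(-18\right) \left(-1\right) = \left(-90\right) \left(-1\right) = 90$)
$q{\left(s \right)} = 5760$ ($q{\left(s \right)} = - 2 \cdot 90 \left(-32\right) = \left(-2\right) \left(-2880\right) = 5760$)
$O{\left(y \right)} = \frac{1}{1089}$
$O{\left(4 \right)} - q{\left(-1770 \right)} = \frac{1}{1089} - 5760 = - \frac{6272639}{1089}$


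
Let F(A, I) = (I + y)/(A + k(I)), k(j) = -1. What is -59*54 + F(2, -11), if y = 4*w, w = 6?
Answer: -3173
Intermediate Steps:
y = 24 (y = 4*6 = 24)
F(A, I) = (24 + I)/(-1 + A) (F(A, I) = (I + 24)/(A - 1) = (24 + I)/(-1 + A))
-59*54 + F(2, -11) = -59*54 + (24 - 11)/(-1 + 2) = -3186 + 13/1 = -3186 + 1*13 = -3186 + 13 = -3173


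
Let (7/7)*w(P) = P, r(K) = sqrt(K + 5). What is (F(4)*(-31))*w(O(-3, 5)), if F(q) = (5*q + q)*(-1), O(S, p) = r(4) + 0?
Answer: 2232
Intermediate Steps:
r(K) = sqrt(5 + K)
O(S, p) = 3 (O(S, p) = sqrt(5 + 4) + 0 = sqrt(9) + 0 = 3 + 0 = 3)
w(P) = P
F(q) = -6*q (F(q) = (6*q)*(-1) = -6*q)
(F(4)*(-31))*w(O(-3, 5)) = (-6*4*(-31))*3 = -24*(-31)*3 = 744*3 = 2232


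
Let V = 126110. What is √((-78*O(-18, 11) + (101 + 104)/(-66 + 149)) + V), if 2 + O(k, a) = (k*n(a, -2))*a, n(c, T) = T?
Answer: √657076057/83 ≈ 308.84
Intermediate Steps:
O(k, a) = -2 - 2*a*k (O(k, a) = -2 + (k*(-2))*a = -2 + (-2*k)*a = -2 - 2*a*k)
√((-78*O(-18, 11) + (101 + 104)/(-66 + 149)) + V) = √((-78*(-2 - 2*11*(-18)) + (101 + 104)/(-66 + 149)) + 126110) = √((-78*(-2 + 396) + 205/83) + 126110) = √((-78*394 + 205*(1/83)) + 126110) = √((-30732 + 205/83) + 126110) = √(-2550551/83 + 126110) = √(7916579/83) = √657076057/83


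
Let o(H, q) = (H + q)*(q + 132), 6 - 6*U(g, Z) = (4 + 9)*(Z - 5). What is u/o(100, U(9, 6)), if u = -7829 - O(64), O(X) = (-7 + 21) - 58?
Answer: -56052/93101 ≈ -0.60206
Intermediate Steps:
O(X) = -44 (O(X) = 14 - 58 = -44)
u = -7785 (u = -7829 - 1*(-44) = -7829 + 44 = -7785)
U(g, Z) = 71/6 - 13*Z/6 (U(g, Z) = 1 - (4 + 9)*(Z - 5)/6 = 1 - 13*(-5 + Z)/6 = 1 - (-65 + 13*Z)/6 = 1 + (65/6 - 13*Z/6) = 71/6 - 13*Z/6)
o(H, q) = (132 + q)*(H + q) (o(H, q) = (H + q)*(132 + q) = (132 + q)*(H + q))
u/o(100, U(9, 6)) = -7785/((71/6 - 13/6*6)² + 132*100 + 132*(71/6 - 13/6*6) + 100*(71/6 - 13/6*6)) = -7785/((71/6 - 13)² + 13200 + 132*(71/6 - 13) + 100*(71/6 - 13)) = -7785/((-7/6)² + 13200 + 132*(-7/6) + 100*(-7/6)) = -7785/(49/36 + 13200 - 154 - 350/3) = -7785/465505/36 = -7785*36/465505 = -56052/93101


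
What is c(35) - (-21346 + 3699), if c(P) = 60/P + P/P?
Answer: 123548/7 ≈ 17650.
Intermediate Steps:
c(P) = 1 + 60/P (c(P) = 60/P + 1 = 1 + 60/P)
c(35) - (-21346 + 3699) = (60 + 35)/35 - (-21346 + 3699) = (1/35)*95 - 1*(-17647) = 19/7 + 17647 = 123548/7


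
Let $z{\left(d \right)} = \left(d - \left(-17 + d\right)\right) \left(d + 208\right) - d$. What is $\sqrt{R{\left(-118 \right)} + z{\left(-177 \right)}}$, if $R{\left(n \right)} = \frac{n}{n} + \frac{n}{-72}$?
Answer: $\frac{\sqrt{25439}}{6} \approx 26.583$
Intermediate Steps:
$z{\left(d \right)} = 3536 + 16 d$ ($z{\left(d \right)} = 17 \left(208 + d\right) - d = \left(3536 + 17 d\right) - d = 3536 + 16 d$)
$R{\left(n \right)} = 1 - \frac{n}{72}$ ($R{\left(n \right)} = 1 + n \left(- \frac{1}{72}\right) = 1 - \frac{n}{72}$)
$\sqrt{R{\left(-118 \right)} + z{\left(-177 \right)}} = \sqrt{\left(1 - - \frac{59}{36}\right) + \left(3536 + 16 \left(-177\right)\right)} = \sqrt{\left(1 + \frac{59}{36}\right) + \left(3536 - 2832\right)} = \sqrt{\frac{95}{36} + 704} = \sqrt{\frac{25439}{36}} = \frac{\sqrt{25439}}{6}$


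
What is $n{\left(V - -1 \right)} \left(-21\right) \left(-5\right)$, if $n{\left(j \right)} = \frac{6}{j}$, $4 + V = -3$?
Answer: $-105$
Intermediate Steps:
$V = -7$ ($V = -4 - 3 = -7$)
$n{\left(V - -1 \right)} \left(-21\right) \left(-5\right) = \frac{6}{-7 - -1} \left(-21\right) \left(-5\right) = \frac{6}{-7 + 1} \left(-21\right) \left(-5\right) = \frac{6}{-6} \left(-21\right) \left(-5\right) = 6 \left(- \frac{1}{6}\right) \left(-21\right) \left(-5\right) = \left(-1\right) \left(-21\right) \left(-5\right) = 21 \left(-5\right) = -105$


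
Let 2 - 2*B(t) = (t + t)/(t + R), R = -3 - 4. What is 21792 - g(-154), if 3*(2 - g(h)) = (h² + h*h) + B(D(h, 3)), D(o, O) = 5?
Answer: 225611/6 ≈ 37602.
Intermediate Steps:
R = -7
B(t) = 1 - t/(-7 + t) (B(t) = 1 - (t + t)/(2*(t - 7)) = 1 - 2*t/(2*(-7 + t)) = 1 - t/(-7 + t))
g(h) = ⅚ - 2*h²/3 (g(h) = 2 - ((h² + h*h) - 7/(-7 + 5))/3 = 2 - ((h² + h²) - 7/(-2))/3 = 2 - (2*h² - 7*(-½))/3 = 2 - (2*h² + 7/2)/3 = 2 - (7/2 + 2*h²)/3 = 2 + (-7/6 - 2*h²/3) = ⅚ - 2*h²/3)
21792 - g(-154) = 21792 - (⅚ - ⅔*(-154)²) = 21792 - (⅚ - ⅔*23716) = 21792 - (⅚ - 47432/3) = 21792 - 1*(-94859/6) = 21792 + 94859/6 = 225611/6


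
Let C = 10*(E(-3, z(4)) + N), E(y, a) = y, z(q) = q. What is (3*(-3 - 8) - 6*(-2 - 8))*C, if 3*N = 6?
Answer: -270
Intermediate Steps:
N = 2 (N = (⅓)*6 = 2)
C = -10 (C = 10*(-3 + 2) = 10*(-1) = -10)
(3*(-3 - 8) - 6*(-2 - 8))*C = (3*(-3 - 8) - 6*(-2 - 8))*(-10) = (3*(-11) - 6*(-10))*(-10) = (-33 - 1*(-60))*(-10) = (-33 + 60)*(-10) = 27*(-10) = -270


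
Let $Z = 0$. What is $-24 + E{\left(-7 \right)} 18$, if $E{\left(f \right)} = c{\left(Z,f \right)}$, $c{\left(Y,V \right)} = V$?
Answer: $-150$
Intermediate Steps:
$E{\left(f \right)} = f$
$-24 + E{\left(-7 \right)} 18 = -24 - 126 = -150$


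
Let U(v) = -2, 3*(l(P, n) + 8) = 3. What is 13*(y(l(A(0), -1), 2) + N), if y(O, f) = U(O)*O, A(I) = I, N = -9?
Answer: 65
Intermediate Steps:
l(P, n) = -7 (l(P, n) = -8 + (1/3)*3 = -8 + 1 = -7)
y(O, f) = -2*O
13*(y(l(A(0), -1), 2) + N) = 13*(-2*(-7) - 9) = 13*(14 - 9) = 13*5 = 65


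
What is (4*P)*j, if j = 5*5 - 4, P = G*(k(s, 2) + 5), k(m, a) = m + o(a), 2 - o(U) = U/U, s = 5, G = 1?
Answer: 924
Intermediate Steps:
o(U) = 1 (o(U) = 2 - U/U = 2 - 1*1 = 2 - 1 = 1)
k(m, a) = 1 + m (k(m, a) = m + 1 = 1 + m)
P = 11 (P = 1*((1 + 5) + 5) = 1*(6 + 5) = 1*11 = 11)
j = 21 (j = 25 - 4 = 21)
(4*P)*j = (4*11)*21 = 44*21 = 924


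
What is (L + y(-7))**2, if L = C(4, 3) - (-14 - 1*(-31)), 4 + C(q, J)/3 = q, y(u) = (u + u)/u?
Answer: 225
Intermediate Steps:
y(u) = 2 (y(u) = (2*u)/u = 2)
C(q, J) = -12 + 3*q
L = -17 (L = (-12 + 3*4) - (-14 - 1*(-31)) = (-12 + 12) - (-14 + 31) = 0 - 1*17 = 0 - 17 = -17)
(L + y(-7))**2 = (-17 + 2)**2 = (-15)**2 = 225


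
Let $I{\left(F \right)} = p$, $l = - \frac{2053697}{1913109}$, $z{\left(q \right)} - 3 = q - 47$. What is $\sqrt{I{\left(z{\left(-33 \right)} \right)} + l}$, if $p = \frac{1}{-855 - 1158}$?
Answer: $\frac{i \sqrt{1625152698993890}}{38899883} \approx 1.0363 i$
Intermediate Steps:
$z{\left(q \right)} = -44 + q$ ($z{\left(q \right)} = 3 + \left(q - 47\right) = 3 + \left(-47 + q\right) = -44 + q$)
$l = - \frac{2053697}{1913109}$ ($l = \left(-2053697\right) \frac{1}{1913109} = - \frac{2053697}{1913109} \approx -1.0735$)
$p = - \frac{1}{2013}$ ($p = \frac{1}{-2013} = - \frac{1}{2013} \approx -0.00049677$)
$I{\left(F \right)} = - \frac{1}{2013}$
$\sqrt{I{\left(z{\left(-33 \right)} \right)} + l} = \sqrt{- \frac{1}{2013} - \frac{2053697}{1913109}} = \sqrt{- \frac{41777830}{38899883}} = \frac{i \sqrt{1625152698993890}}{38899883}$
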